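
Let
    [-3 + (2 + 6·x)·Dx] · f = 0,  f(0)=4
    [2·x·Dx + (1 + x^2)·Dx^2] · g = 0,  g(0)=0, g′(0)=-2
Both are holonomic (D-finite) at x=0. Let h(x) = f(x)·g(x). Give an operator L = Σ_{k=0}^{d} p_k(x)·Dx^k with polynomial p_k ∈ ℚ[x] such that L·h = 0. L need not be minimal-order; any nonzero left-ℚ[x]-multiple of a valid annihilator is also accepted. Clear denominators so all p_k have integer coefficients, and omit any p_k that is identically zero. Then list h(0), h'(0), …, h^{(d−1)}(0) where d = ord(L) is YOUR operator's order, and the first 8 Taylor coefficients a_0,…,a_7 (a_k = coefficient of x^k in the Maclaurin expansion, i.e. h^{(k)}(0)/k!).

f: a_k = 4, 6, -9/2, 27/4, -405/32, 1701/64, -15309/256, 72171/512, …
g: a_k = 0, -2, 0, 2/3, 0, -2/5, 0, 2/7, …
Sym-product of L_f,L_g gives L₀ (≤ ord 2).
L = (27 - 12·x - 9·x^2) + (-12 - 28·x + 36·x^2 + 36·x^3)·Dx + (4 + 24·x + 40·x^2 + 24·x^3 + 36·x^4)·Dx^2  (order 2).
h: a_k = 0, -8, -12, 35/3, -19/2, 1657/80, -8169/160, 511199/4480, …
ICs: h(0) = 0, h′(0) = -8.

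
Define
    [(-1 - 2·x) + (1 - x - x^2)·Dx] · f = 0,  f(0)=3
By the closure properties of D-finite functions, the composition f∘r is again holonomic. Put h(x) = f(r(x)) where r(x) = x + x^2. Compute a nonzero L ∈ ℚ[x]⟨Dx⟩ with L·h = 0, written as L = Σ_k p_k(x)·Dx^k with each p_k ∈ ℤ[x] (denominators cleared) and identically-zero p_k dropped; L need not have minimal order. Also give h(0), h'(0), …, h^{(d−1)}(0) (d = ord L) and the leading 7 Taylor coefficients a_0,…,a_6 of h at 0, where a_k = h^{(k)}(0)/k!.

L = (1 + 4·x + 6·x^2 + 4·x^3) + (-1 + x + 2·x^2 + 2·x^3 + x^4)·Dx  (order 1).
h: a_k = 3, 3, 9, 21, 48, 111, 258, …
ICs: h(0) = 3.

f: a_k = 3, 3, 6, 9, 15, 24, 39, …
Change of var in L_f (x↦r) gives L₀.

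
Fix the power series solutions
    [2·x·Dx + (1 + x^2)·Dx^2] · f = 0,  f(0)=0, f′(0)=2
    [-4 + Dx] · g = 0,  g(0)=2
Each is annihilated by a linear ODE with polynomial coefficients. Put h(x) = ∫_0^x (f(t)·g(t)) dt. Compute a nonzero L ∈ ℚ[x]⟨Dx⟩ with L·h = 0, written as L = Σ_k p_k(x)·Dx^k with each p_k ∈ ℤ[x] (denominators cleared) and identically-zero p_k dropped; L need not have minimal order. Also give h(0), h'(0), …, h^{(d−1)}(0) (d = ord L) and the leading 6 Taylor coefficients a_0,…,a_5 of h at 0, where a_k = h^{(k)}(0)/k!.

L = (16 - 8·x + 16·x^2)·Dx + (-8 + 2·x - 8·x^2)·Dx^2 + (1 + x^2)·Dx^3  (order 3).
h: a_k = 0, 0, 2, 16/3, 23/3, 112/15, …
ICs: h(0) = 0, h′(0) = 0, h′′(0) = 4.

f: a_k = 0, 2, 0, -2/3, 0, 2/5, …
g: a_k = 2, 8, 16, 64/3, 64/3, 256/15, …
f·g: L₀ = L_f ⊗_s L_g, ord ≤ 2·1.
h=∫₀ˣh₀: take L = L₀·Dx.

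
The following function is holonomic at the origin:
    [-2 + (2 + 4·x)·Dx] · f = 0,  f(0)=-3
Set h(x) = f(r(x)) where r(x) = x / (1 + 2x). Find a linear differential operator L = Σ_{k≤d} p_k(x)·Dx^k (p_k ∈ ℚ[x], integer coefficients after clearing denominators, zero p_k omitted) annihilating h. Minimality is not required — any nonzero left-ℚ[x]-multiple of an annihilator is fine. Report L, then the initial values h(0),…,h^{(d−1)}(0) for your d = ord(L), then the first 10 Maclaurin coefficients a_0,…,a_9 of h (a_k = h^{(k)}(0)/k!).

L = -1 + (1 + 6·x + 8·x^2)·Dx  (order 1).
h: a_k = -3, -3, 15/2, -39/2, 423/8, -1197/8, 7059/16, -21615/16, 547383/128, -1782609/128, …
ICs: h(0) = -3.

f: a_k = -3, -3, 3/2, -3/2, 15/8, -21/8, 63/16, -99/16, 1287/128, -2145/128, …
L₀ from L_f via x↦r, Dx↦r'^{-1}Dx.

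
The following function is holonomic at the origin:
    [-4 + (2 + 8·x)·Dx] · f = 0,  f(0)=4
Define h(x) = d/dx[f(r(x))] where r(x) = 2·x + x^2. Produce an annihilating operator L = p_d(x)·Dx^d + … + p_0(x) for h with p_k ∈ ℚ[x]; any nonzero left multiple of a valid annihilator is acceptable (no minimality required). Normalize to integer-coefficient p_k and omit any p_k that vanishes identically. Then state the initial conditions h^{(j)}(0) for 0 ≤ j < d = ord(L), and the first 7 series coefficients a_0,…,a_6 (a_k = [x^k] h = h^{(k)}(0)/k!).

L = -3 + (-1 - 9·x - 12·x^2 - 4·x^3)·Dx  (order 1).
h: a_k = 16, -48, 288, -1824, 12000, -80928, 555072, …
ICs: h(0) = 16.

f: a_k = 4, 8, -8, 16, -40, 112, -336, …
f∘r: x↦r, Dx↦Dx/r' in L_f ⇒ L₀.
Differentiate: ansatz ord ≤ ord L₀ ⇒ L.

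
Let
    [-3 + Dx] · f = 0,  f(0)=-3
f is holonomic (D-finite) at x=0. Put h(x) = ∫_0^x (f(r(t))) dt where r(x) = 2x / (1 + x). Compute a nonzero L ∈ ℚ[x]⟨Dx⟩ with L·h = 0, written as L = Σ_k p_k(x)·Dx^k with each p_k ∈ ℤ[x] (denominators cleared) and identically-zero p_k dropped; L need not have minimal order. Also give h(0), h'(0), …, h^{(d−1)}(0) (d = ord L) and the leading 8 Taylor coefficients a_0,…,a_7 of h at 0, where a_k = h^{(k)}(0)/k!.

L = -6·Dx + (1 + 2·x + x^2)·Dx^2  (order 2).
h: a_k = 0, -3, -9, -12, -9/2, 18/5, 3/5, -72/35, …
ICs: h(0) = 0, h′(0) = -3.

f: a_k = -3, -9, -27/2, -27/2, -81/8, -243/40, -243/80, -729/560, …
h₀=f(r): pull back L_f along r ⇒ L₀.
h=∫₀ˣh₀: take L = L₀·Dx.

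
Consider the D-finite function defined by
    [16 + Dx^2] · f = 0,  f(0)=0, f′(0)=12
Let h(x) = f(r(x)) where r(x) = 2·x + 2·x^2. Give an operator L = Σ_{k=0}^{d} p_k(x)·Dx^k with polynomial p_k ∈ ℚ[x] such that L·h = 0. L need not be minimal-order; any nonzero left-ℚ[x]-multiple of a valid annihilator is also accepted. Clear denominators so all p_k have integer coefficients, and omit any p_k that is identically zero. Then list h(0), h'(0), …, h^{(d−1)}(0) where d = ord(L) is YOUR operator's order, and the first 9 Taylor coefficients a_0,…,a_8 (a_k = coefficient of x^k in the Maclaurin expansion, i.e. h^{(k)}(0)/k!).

L = (64 + 384·x + 768·x^2 + 512·x^3) - 2·Dx + (1 + 2·x)·Dx^2  (order 2).
h: a_k = 0, 24, 24, -256, -768, 256/5, 3840, 729088/105, -8192/15, …
ICs: h(0) = 0, h′(0) = 24.

f: a_k = 0, 12, 0, -32, 0, 128/5, 0, -1024/105, 0, …
f∘r: x↦r, Dx↦Dx/r' in L_f ⇒ L₀.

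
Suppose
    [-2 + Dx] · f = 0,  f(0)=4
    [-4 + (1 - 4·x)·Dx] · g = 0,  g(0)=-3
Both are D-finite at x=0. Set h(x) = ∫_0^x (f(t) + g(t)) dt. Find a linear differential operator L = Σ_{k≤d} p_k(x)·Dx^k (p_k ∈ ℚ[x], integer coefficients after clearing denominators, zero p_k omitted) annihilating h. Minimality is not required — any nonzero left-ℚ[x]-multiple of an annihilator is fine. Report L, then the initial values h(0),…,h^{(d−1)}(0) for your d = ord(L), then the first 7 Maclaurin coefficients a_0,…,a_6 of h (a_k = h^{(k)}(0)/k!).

f: a_k = 4, 8, 8, 16/3, 8/3, 16/15, 16/45, …
g: a_k = -3, -12, -48, -192, -768, -3072, -12288, …
Weyl lclm of L_f,L_g ⇒ L₀ (ord ≤ 2).
h=∫₀ˣh₀: take L = L₀·Dx.
L = (24 + 32·x)·Dx + (-14 - 16·x + 32·x^2)·Dx^2 + (1 - 16·x^2)·Dx^3  (order 3).
h: a_k = 0, 1, -2, -40/3, -140/3, -2296/15, -23032/45, …
ICs: h(0) = 0, h′(0) = 1, h′′(0) = -4.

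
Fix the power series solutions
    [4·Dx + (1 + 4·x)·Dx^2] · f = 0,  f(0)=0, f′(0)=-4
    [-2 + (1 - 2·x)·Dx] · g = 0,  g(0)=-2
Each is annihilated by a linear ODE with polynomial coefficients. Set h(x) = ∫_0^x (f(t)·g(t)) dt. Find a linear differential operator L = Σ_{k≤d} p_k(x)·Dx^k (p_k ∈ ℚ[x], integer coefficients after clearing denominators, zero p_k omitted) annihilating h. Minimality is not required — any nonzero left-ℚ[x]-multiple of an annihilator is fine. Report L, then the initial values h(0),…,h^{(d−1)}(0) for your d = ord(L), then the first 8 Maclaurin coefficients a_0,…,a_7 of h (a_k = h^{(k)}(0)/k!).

f: a_k = 0, -4, 8, -64/3, 64, -1024/5, 2048/3, -16384/7, …
g: a_k = -2, -4, -8, -16, -32, -64, -128, -256, …
Sym-product of L_f,L_g gives L₀ (≤ ord 2).
h=∫h₀ ⇒ L = L₀·Dx.
L = 8·Dx + 24·x·Dx^2 + (-1 - 2·x + 8·x^2)·Dx^3  (order 3).
h: a_k = 0, 0, 4, 0, 32/3, -128/15, 2432/45, -512/5, …
ICs: h(0) = 0, h′(0) = 0, h′′(0) = 8.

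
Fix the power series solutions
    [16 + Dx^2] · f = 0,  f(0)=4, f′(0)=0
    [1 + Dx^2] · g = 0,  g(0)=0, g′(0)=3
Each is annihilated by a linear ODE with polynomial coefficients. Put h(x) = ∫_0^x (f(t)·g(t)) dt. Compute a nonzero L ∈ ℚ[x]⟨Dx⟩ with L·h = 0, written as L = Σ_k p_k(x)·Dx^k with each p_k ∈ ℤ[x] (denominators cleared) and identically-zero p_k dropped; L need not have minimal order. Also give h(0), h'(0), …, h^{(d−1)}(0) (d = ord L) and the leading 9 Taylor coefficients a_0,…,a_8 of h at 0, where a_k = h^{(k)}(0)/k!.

L = 225·Dx + 34·Dx^3 + Dx^5  (order 5).
h: a_k = 0, 0, 6, 0, -49/2, 0, 1441/60, 0, -37969/3360, …
ICs: h(0) = 0, h′(0) = 0, h′′(0) = 12, h′′′(0) = 0, h′′′′(0) = -588.

f: a_k = 4, 0, -32, 0, 128/3, 0, -1024/45, 0, 2048/315, …
g: a_k = 0, 3, 0, -1/2, 0, 1/40, 0, -1/1680, 0, …
L₀ := L_f ⊗_s L_g (sym. prod.), ord ≤ 4.
∫: right-multiply L₀ by Dx.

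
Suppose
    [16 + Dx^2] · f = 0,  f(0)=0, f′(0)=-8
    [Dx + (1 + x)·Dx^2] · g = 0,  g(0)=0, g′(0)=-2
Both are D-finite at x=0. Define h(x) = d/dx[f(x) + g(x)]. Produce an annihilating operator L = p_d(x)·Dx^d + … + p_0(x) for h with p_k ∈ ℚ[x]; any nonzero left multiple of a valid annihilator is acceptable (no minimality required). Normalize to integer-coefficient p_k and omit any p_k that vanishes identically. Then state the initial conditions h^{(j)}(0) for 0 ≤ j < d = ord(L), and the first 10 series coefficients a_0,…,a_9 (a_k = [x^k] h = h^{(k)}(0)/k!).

f: a_k = 0, -8, 0, 64/3, 0, -256/15, 0, 2048/315, 0, -4096/2835, …
g: a_k = 0, -2, 1, -2/3, 1/2, -2/5, 1/3, -2/7, 1/4, -2/9, …
h₀=f+g: left-lcm gives L₀, ord ≤ 4.
h=h₀': d/dx-closure on L₀ ⇒ L.
L = (176 + 256·x + 128·x^2) + (144 + 400·x + 384·x^2 + 128·x^3)·Dx + (11 + 16·x + 8·x^2)·Dx^2 + (9 + 25·x + 24·x^2 + 8·x^3)·Dx^3  (order 3).
h: a_k = -10, 2, 62, 2, -262/3, 2, 1958/45, 2, -4726/315, 2, …
ICs: h(0) = -10, h′(0) = 2, h′′(0) = 124.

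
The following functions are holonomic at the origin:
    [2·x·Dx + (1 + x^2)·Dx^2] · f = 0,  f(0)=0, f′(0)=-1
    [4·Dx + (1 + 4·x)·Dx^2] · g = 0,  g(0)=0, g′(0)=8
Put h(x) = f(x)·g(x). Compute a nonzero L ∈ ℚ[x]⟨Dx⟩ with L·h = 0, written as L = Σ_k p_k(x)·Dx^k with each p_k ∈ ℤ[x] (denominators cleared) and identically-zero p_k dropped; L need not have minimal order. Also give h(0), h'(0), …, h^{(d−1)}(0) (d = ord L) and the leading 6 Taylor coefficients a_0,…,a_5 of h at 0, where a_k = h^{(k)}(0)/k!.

L = (144 + 896·x + 560·x^2 + 2304·x^3 + 1920·x^4 + 3328·x^5 + 256·x^7)·Dx + (132 + 304·x + 2252·x^2 + 4144·x^3 + 8896·x^4 + 5952·x^5 + 8960·x^6 + 192·x^7 + 896·x^8)·Dx^2 + (72 + 376·x + 912·x^2 + 2808·x^3 + 3720·x^4 + 6288·x^5 + 3072·x^6 + 4368·x^7 + 192·x^8 + 512·x^9)·Dx^3 + (5 + 48·x + 178·x^2 + 416·x^3 + 729·x^4 + 720·x^5 + 1008·x^6 + 384·x^7 + 516·x^8 + 32·x^9 + 64·x^10)·Dx^4  (order 4).
h: a_k = 0, 0, -8, 16, -40, 368/3, …
ICs: h(0) = 0, h′(0) = 0, h′′(0) = -16, h′′′(0) = 96.

f: a_k = 0, -1, 0, 1/3, 0, -1/5, …
g: a_k = 0, 8, -16, 128/3, -128, 2048/5, …
Product ⇒ symmetric product L₀, ord ≤ 4.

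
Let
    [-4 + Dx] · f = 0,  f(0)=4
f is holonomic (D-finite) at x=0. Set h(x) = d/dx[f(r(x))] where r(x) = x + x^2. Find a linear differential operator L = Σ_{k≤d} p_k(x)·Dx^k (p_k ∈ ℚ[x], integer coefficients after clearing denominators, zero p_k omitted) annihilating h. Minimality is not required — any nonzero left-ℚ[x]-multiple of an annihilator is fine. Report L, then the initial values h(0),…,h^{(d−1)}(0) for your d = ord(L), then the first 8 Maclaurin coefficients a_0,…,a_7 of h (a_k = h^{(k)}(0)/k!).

f: a_k = 4, 16, 32, 128/3, 128/3, 512/15, 1024/45, 4096/315, …
h₀=f(r): pull back L_f along r ⇒ L₀.
Differentiate: ansatz ord ≤ ord L₀ ⇒ L.
L = (6 + 16·x + 16·x^2) + (-1 - 2·x)·Dx  (order 1).
h: a_k = 16, 96, 320, 2432/3, 1664, 44288/15, 208384/45, 46080/7, …
ICs: h(0) = 16.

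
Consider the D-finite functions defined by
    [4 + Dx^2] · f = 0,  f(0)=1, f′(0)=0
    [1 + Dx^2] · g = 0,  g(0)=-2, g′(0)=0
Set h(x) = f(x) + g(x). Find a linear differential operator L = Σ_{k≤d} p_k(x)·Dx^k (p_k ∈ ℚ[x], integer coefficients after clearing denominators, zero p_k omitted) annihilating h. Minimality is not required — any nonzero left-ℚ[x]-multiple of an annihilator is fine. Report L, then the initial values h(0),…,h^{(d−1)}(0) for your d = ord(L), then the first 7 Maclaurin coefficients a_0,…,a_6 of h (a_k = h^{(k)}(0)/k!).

f: a_k = 1, 0, -2, 0, 2/3, 0, -4/45, …
g: a_k = -2, 0, 1, 0, -1/12, 0, 1/360, …
Sum ⇒ L₀ = lclm(L_f,L_g) in ℚ(x)⟨Dx⟩.
L = 4 + 5·Dx^2 + Dx^4  (order 4).
h: a_k = -1, 0, -1, 0, 7/12, 0, -31/360, …
ICs: h(0) = -1, h′(0) = 0, h′′(0) = -2, h′′′(0) = 0.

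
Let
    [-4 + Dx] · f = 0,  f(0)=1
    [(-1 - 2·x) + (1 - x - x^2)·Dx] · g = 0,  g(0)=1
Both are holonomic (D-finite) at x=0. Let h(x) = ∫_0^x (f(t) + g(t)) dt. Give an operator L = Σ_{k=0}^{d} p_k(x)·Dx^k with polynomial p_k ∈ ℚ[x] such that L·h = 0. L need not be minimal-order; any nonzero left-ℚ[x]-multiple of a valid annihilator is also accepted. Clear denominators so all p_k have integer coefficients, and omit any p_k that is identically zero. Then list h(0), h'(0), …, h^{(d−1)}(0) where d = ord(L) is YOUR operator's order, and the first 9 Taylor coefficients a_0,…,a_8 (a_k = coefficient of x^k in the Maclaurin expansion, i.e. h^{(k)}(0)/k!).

L = (8·x + 72·x^2 + 32·x^3)·Dx + (12 - 38·x - 22·x^2 + 32·x^3 + 16·x^4)·Dx^2 + (-3 + 9·x + x^2 - 10·x^3 - 4·x^4)·Dx^3  (order 3).
h: a_k = 0, 2, 5/2, 10/3, 41/12, 47/15, 124/45, 841/315, 7639/2520, …
ICs: h(0) = 0, h′(0) = 2, h′′(0) = 5.

f: a_k = 1, 4, 8, 32/3, 32/3, 128/15, 256/45, 1024/315, 512/315, …
g: a_k = 1, 1, 2, 3, 5, 8, 13, 21, 34, …
f+g: L₀ = lclm(L_f,L_g), ord ≤ 1+1.
h=∫₀ˣh₀: take L = L₀·Dx.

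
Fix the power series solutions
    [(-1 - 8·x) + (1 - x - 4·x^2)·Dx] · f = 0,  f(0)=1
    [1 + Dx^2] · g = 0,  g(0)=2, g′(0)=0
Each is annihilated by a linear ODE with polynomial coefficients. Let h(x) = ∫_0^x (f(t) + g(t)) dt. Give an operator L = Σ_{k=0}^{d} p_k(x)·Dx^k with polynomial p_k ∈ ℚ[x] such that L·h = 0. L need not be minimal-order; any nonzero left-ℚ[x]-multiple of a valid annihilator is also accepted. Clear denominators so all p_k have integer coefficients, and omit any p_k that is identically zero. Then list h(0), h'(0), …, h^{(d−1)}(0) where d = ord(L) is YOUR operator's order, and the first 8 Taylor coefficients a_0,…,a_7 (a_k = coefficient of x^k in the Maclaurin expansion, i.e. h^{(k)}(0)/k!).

L = (55 + 486·x + 553·x^2 + 1488·x^3 + 80·x^4 + 128·x^5)·Dx + (-11 - 11·x - 23·x^2 + 169·x^3 + 348·x^4 + 48·x^5 + 64·x^6)·Dx^2 + (55 + 486·x + 553·x^2 + 1488·x^3 + 80·x^4 + 128·x^5)·Dx^3 + (-11 - 11·x - 23·x^2 + 169·x^3 + 348·x^4 + 48·x^5 + 64·x^6)·Dx^4  (order 4).
h: a_k = 0, 3, 1/2, 4/3, 9/4, 349/60, 65/6, 65159/2520, …
ICs: h(0) = 0, h′(0) = 3, h′′(0) = 1, h′′′(0) = 8.

f: a_k = 1, 1, 5, 9, 29, 65, 181, 441, …
g: a_k = 2, 0, -1, 0, 1/12, 0, -1/360, 0, …
Weyl lclm of L_f,L_g ⇒ L₀ (ord ≤ 3).
Integrate: L := L₀·Dx.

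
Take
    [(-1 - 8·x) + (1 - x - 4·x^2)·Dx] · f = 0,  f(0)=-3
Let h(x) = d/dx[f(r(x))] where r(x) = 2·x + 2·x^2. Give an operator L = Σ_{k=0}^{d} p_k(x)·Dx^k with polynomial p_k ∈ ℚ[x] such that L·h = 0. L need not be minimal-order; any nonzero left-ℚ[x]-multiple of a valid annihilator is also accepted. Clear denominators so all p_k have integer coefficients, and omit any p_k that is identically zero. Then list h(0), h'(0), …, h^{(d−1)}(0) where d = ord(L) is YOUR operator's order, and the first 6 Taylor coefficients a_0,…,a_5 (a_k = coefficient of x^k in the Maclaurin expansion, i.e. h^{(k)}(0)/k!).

f: a_k = -3, -3, -15, -27, -87, -195, …
f∘r: x↦r, Dx↦Dx/r' in L_f ⇒ L₀.
h₀' ⇒ L via d/dx closure of L₀.
L = (22 + 204·x + 1260·x^2 + 4672·x^3 + 8736·x^4 + 7680·x^5 + 2560·x^6) + (-1 - 16·x + 6·x^2 + 420·x^3 + 1520·x^4 + 2400·x^5 + 1792·x^6 + 512·x^7)·Dx  (order 1).
h: a_k = -6, -132, -1008, -8400, -62280, -447120, …
ICs: h(0) = -6.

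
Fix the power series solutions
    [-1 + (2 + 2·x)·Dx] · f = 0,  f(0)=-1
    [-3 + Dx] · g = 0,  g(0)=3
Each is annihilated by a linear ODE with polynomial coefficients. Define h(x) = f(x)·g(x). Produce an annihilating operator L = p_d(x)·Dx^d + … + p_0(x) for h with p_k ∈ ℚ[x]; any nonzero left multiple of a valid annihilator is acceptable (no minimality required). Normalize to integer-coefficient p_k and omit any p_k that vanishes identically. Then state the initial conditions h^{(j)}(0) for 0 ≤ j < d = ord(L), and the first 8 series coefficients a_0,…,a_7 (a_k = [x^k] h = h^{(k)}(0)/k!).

f: a_k = -1, -1/2, 1/8, -1/16, 5/128, -7/256, 21/1024, -33/2048, …
g: a_k = 3, 9, 27/2, 27/2, 81/8, 243/40, 243/80, 729/560, …
Sym-product of L_f,L_g gives L₀ (≤ ord 1).
L = (-7 - 6·x) + (2 + 2·x)·Dx  (order 1).
h: a_k = -3, -21/2, -141/8, -309/16, -2001/128, -12831/1280, -27189/5120, -171999/71680, …
ICs: h(0) = -3.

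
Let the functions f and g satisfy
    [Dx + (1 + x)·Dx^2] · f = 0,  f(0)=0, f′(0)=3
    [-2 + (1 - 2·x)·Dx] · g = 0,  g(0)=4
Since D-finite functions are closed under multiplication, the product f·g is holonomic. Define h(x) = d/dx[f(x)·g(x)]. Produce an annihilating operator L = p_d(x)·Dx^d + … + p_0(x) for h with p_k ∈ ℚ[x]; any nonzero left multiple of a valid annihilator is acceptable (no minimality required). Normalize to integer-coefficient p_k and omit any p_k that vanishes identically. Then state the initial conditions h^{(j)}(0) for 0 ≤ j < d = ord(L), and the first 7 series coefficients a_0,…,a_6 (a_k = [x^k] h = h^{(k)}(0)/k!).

L = 8 + (4 + 10·x)·Dx + (-1 + x + 2·x^2)·Dx^2  (order 2).
h: a_k = 12, 36, 120, 308, 782, 9324/5, 21816/5, …
ICs: h(0) = 12, h′(0) = 36.

f: a_k = 0, 3, -3/2, 1, -3/4, 3/5, -1/2, …
g: a_k = 4, 8, 16, 32, 64, 128, 256, …
Product ⇒ symmetric product L₀, ord ≤ 2.
Derive L from L₀ (diff closure).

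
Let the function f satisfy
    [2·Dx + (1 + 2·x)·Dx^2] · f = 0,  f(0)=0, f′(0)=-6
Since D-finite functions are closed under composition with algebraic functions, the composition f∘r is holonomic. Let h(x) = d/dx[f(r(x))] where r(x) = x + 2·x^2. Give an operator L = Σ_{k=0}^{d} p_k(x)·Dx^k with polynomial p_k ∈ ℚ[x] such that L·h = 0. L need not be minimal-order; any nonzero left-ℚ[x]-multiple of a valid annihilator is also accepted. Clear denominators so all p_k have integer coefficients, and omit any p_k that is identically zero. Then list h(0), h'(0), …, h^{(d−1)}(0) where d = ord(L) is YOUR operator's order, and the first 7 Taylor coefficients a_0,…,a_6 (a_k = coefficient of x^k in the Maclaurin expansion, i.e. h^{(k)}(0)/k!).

f: a_k = 0, -6, 6, -8, 12, -96/5, 32, …
h₀=f(r): pull back L_f along r ⇒ L₀.
h₀' ⇒ L via d/dx closure of L₀.
L = (-2 + 8·x + 16·x^2) + (1 + 6·x + 12·x^2 + 16·x^3)·Dx  (order 1).
h: a_k = -6, -12, 48, -48, -96, 384, -384, …
ICs: h(0) = -6.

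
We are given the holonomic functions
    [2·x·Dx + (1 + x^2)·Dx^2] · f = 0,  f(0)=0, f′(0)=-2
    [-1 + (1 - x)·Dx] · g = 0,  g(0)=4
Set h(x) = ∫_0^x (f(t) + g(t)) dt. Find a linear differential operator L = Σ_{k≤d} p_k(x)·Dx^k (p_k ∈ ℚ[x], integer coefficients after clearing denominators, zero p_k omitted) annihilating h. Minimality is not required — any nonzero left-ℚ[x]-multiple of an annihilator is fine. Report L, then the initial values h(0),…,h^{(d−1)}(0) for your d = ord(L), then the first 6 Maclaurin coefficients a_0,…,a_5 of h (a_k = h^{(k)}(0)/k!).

L = (2 - 8·x - 6·x^2)·Dx^2 + (-4 + 2·x - 4·x^2 - 6·x^3)·Dx^3 + (1 - x^4)·Dx^4  (order 4).
h: a_k = 0, 4, 1, 4/3, 7/6, 4/5, …
ICs: h(0) = 0, h′(0) = 4, h′′(0) = 2, h′′′(0) = 8.

f: a_k = 0, -2, 0, 2/3, 0, -2/5, …
g: a_k = 4, 4, 4, 4, 4, 4, …
L₀ := lclm(L_f,L_g); ord L₀ ≤ 2+1.
h=∫h₀ ⇒ L = L₀·Dx.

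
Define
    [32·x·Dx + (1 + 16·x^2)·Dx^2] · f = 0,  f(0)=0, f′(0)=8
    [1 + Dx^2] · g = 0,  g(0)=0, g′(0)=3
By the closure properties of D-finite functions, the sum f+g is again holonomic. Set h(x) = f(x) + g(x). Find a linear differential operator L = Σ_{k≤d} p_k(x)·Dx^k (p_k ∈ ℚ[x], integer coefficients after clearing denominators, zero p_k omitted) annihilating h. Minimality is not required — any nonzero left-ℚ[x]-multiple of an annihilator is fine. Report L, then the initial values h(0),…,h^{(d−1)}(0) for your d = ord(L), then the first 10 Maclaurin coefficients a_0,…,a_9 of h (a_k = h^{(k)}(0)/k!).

f: a_k = 0, 8, 0, -128/3, 0, 2048/5, 0, -32768/7, 0, 524288/9, …
g: a_k = 0, 3, 0, -1/2, 0, 1/40, 0, -1/1680, 0, 1/120960, …
h₀=f+g: left-lcm gives L₀, ord ≤ 4.
L = (-6112·x + 99328·x^3 + 8192·x^5)·Dx + (-31 + 1072·x^2 + 25344·x^4 + 4096·x^6)·Dx^2 + (-6112·x + 99328·x^3 + 8192·x^5)·Dx^3 + (-31 + 1072·x^2 + 25344·x^4 + 4096·x^6)·Dx^4  (order 4).
h: a_k = 0, 11, 0, -259/6, 0, 3277/8, 0, -7864321/1680, 0, 7046430721/120960, …
ICs: h(0) = 0, h′(0) = 11, h′′(0) = 0, h′′′(0) = -259.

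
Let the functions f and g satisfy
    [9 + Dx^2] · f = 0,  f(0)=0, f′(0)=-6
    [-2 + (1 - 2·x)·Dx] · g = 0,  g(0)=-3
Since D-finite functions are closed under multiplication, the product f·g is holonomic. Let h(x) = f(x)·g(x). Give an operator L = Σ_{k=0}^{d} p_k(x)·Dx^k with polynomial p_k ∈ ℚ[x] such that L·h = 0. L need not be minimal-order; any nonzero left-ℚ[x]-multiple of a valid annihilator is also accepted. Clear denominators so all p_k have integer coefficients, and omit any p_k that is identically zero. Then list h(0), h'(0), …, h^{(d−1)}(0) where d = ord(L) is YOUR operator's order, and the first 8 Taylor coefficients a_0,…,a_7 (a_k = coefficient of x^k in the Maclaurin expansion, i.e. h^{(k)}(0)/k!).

f: a_k = 0, -6, 0, 9, 0, -81/20, 0, 243/280, …
g: a_k = -3, -6, -12, -24, -48, -96, -192, -384, …
Product ⇒ symmetric product L₀, ord ≤ 2.
L = (-9 + 18·x) + 4·Dx + (-1 + 2·x)·Dx^2  (order 2).
h: a_k = 0, 18, 36, 45, 90, 3843/20, 3843/10, 214479/280, …
ICs: h(0) = 0, h′(0) = 18.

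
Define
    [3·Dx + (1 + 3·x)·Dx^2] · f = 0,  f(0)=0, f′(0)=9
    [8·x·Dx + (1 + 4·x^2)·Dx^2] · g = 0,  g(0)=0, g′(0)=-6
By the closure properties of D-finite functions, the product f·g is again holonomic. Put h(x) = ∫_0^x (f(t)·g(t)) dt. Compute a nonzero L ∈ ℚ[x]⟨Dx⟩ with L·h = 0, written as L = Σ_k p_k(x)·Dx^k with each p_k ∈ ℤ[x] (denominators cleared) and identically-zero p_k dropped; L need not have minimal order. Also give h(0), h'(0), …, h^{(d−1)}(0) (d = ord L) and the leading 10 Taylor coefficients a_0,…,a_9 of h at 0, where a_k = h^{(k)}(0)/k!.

f: a_k = 0, 9, -27/2, 27, -243/4, 729/5, -729/2, 6561/7, -19683/8, 6561, …
g: a_k = 0, -6, 0, 8, 0, -96/5, 0, 384/7, 0, -512/3, …
Sym-product of L_f,L_g gives L₀ (≤ ord 4).
h=∫₀ˣh₀: take L = L₀·Dx.
L = (1632 + 8496·x + 23040·x^2 + 110016·x^3 + 207360·x^4 + 269568·x^5 + 82944·x^7)·Dx^2 + (418 + 6672·x + 44112·x^2 + 151488·x^3 + 393984·x^4 + 642816·x^5 + 725760·x^6 + 82944·x^7 + 290304·x^8)·Dx^3 + (204 + 1844·x + 12096·x^2 + 47408·x^3 + 122880·x^4 + 240192·x^5 + 331776·x^6 + 361728·x^7 + 82944·x^8 + 165888·x^9)·Dx^4 + (25 + 246·x + 1217·x^2 + 4128·x^3 + 10624·x^4 + 22080·x^5 + 34272·x^6 + 41472·x^7 + 43776·x^8 + 13824·x^9 + 20736·x^10)·Dx^5  (order 5).
h: a_k = 0, 0, 0, -18, 81/4, -18, 171/4, -594/5, 9801/40, -498, …
ICs: h(0) = 0, h′(0) = 0, h′′(0) = 0, h′′′(0) = -108, h′′′′(0) = 486.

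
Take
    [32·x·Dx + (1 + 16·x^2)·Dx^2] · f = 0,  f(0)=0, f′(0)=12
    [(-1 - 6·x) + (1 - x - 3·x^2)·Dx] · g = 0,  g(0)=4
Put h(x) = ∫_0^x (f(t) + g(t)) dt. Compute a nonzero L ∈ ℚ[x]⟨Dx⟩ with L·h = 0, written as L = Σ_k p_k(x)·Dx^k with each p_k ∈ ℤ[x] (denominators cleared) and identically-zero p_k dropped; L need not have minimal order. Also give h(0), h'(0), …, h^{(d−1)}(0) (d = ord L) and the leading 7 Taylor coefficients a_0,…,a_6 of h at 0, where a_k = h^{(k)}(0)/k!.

L = (128 - 512·x - 10560·x^2 - 25344·x^3 - 95904·x^4 - 41472·x^6)·Dx^2 + (-37 - 208·x + 206·x^2 - 1476·x^3 - 24336·x^4 - 66528·x^5 - 6912·x^6 - 41472·x^7)·Dx^3 + (4 + 21·x + 198·x^2 + 90·x^3 + 1775·x^4 - 4080·x^5 - 6336·x^6 - 2304·x^7 - 6912·x^8)·Dx^4  (order 4).
h: a_k = 0, 4, 8, 16/3, -9, 76/5, 1936/15, …
ICs: h(0) = 0, h′(0) = 4, h′′(0) = 16, h′′′(0) = 32.

f: a_k = 0, 12, 0, -64, 0, 3072/5, 0, …
g: a_k = 4, 4, 16, 28, 76, 160, 388, …
h₀=f+g: left-lcm gives L₀, ord ≤ 3.
Integrate: L := L₀·Dx.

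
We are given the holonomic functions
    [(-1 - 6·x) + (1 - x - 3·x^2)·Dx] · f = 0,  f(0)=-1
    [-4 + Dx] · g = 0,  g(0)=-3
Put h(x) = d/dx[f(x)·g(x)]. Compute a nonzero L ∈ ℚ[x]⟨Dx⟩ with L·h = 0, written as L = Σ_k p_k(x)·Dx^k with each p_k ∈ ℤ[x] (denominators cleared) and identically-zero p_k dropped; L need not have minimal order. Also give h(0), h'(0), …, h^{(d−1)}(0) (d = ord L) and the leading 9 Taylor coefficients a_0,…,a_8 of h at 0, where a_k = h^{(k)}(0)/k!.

f: a_k = -1, -1, -4, -7, -19, -40, -97, -217, -508, …
g: a_k = -3, -12, -24, -32, -32, -128/5, -256/15, -1024/105, -512/105, …
Sym-product of L_f,L_g gives L₀ (≤ ord 1).
Derive L from L₀ (diff closure).
L = (32 + 26·x - 98·x^2 - 48·x^3 + 144·x^4) + (-5 + 3·x + 29·x^2 - 6·x^3 - 36·x^4)·Dx  (order 1).
h: a_k = 15, 96, 375, 1204, 3508, 9730, 392303/15, 1445824/21, 18726989/105, …
ICs: h(0) = 15.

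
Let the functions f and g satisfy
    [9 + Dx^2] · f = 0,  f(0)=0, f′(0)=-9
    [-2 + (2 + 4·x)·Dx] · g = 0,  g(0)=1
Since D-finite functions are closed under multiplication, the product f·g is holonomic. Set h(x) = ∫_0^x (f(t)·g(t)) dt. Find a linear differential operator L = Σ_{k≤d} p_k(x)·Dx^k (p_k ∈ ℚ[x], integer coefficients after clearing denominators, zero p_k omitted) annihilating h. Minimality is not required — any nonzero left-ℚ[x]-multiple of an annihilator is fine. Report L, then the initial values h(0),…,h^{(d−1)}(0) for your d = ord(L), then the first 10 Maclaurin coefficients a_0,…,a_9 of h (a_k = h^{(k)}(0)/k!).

L = (12 + 36·x + 36·x^2)·Dx + (-2 - 4·x)·Dx^2 + (1 + 4·x + 4·x^2)·Dx^3  (order 3).
h: a_k = 0, 0, -9/2, -3, 9/2, 9/5, -6/5, -36/35, 27/28, -33/35, …
ICs: h(0) = 0, h′(0) = 0, h′′(0) = -9.

f: a_k = 0, -9, 0, 27/2, 0, -243/40, 0, 729/560, 0, -729/4480, …
g: a_k = 1, 1, -1/2, 1/2, -5/8, 7/8, -21/16, 33/16, -429/128, 715/128, …
f·g: L₀ = L_f ⊗_s L_g, ord ≤ 2·1.
∫: right-multiply L₀ by Dx.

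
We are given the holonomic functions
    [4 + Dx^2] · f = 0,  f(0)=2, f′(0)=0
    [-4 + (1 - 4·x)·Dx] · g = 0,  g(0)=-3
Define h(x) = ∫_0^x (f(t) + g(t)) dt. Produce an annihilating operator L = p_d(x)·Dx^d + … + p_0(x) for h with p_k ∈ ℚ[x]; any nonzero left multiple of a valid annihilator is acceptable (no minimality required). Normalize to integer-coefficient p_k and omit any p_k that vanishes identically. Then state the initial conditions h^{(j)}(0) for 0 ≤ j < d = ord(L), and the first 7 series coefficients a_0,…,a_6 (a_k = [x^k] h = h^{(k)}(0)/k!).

f: a_k = 2, 0, -4, 0, 4/3, 0, -8/45, …
g: a_k = -3, -12, -48, -192, -768, -3072, -12288, …
h₀=f+g: left-lcm gives L₀, ord ≤ 3.
∫: right-multiply L₀ by Dx.
L = (-400 + 128·x - 256·x^2)·Dx + (36 - 176·x + 192·x^2 - 256·x^3)·Dx^2 + (-100 + 32·x - 64·x^2)·Dx^3 + (9 - 44·x + 48·x^2 - 64·x^3)·Dx^4  (order 4).
h: a_k = 0, -1, -6, -52/3, -48, -460/3, -512, …
ICs: h(0) = 0, h′(0) = -1, h′′(0) = -12, h′′′(0) = -104.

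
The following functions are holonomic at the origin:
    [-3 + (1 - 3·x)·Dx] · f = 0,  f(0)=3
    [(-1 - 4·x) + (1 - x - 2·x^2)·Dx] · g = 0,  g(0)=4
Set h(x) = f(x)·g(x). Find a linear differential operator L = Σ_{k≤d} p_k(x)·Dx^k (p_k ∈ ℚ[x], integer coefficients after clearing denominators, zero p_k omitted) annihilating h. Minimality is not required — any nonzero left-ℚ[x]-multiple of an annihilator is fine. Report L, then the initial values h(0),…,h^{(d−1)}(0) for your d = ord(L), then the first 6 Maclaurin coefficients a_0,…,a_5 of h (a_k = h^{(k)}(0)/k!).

f: a_k = 3, 9, 27, 81, 243, 729, …
g: a_k = 4, 4, 12, 20, 44, 84, …
h₀=f·g: eliminate ⇒ L₀, order ≤ 1·1.
L = (-4 + 2·x + 18·x^2) + (1 - 4·x + x^2 + 6·x^3)·Dx  (order 1).
h: a_k = 12, 48, 180, 600, 1932, 6048, …
ICs: h(0) = 12.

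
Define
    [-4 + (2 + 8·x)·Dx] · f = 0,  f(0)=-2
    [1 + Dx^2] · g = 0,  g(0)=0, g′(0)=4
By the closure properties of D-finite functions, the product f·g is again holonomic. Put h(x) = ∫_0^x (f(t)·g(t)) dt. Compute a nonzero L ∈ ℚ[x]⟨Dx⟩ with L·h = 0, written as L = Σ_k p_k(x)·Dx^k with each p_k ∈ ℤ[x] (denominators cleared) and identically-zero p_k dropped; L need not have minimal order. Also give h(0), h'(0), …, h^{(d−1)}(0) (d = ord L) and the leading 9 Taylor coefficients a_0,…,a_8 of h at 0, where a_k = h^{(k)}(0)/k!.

f: a_k = -2, -4, 4, -8, 20, -56, 168, -528, 1716, …
g: a_k = 0, 4, 0, -2/3, 0, 1/30, 0, -1/1260, 0, …
f·g: L₀ = L_f ⊗_s L_g, ord ≤ 1·2.
∫: right-multiply L₀ by Dx.
L = (13 + 8·x + 16·x^2)·Dx + (-4 - 16·x)·Dx^2 + (1 + 8·x + 16·x^2)·Dx^3  (order 3).
h: a_k = 0, 0, -4, -16/3, 13/3, -88/15, 1159/90, -1094/35, 83009/1008, …
ICs: h(0) = 0, h′(0) = 0, h′′(0) = -8.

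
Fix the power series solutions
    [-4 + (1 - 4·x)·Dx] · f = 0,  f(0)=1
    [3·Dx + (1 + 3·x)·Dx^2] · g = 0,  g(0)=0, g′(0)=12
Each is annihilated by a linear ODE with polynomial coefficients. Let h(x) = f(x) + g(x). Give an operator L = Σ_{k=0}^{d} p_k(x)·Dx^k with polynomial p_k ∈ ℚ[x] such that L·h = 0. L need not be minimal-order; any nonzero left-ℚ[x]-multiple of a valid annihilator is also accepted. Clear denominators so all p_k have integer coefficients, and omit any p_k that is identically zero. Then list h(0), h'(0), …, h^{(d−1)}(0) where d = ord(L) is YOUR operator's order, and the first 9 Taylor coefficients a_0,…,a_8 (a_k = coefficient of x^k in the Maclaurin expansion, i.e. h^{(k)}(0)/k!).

f: a_k = 1, 4, 16, 64, 256, 1024, 4096, 16384, 65536, …
g: a_k = 0, 12, -18, 36, -81, 972/5, -486, 8748/7, -6561/2, …
Sum ⇒ L₀ = lclm(L_f,L_g) in ℚ(x)⟨Dx⟩.
L = (432 + 288·x)·Dx + (78 + 720·x + 576·x^2)·Dx^2 + (-11 - x + 144·x^2 + 144·x^3)·Dx^3  (order 3).
h: a_k = 1, 16, -2, 100, 175, 6092/5, 3610, 123436/7, 124511/2, …
ICs: h(0) = 1, h′(0) = 16, h′′(0) = -4.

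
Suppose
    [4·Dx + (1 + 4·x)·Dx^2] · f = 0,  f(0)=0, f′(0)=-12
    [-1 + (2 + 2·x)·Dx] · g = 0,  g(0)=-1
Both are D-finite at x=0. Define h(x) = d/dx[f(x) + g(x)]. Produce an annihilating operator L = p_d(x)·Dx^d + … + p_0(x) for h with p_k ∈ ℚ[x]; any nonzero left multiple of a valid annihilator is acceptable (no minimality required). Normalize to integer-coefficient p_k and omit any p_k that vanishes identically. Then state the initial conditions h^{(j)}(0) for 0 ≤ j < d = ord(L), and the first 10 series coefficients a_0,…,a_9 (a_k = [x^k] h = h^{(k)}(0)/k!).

L = (52 + 16·x) + (125 + 232·x + 80·x^2)·Dx + (14 + 78·x + 96·x^2 + 32·x^3)·Dx^2  (order 2).
h: a_k = -25/2, 193/4, -3075/16, 24581/32, -786467/256, 6291519/512, -100663527/2048, 805306797/4096, -51539613987/65536, 412316872571/131072, …
ICs: h(0) = -25/2, h′(0) = 193/4.

f: a_k = 0, -12, 24, -64, 192, -3072/5, 2048, -49152/7, 24576, -262144/3, …
g: a_k = -1, -1/2, 1/8, -1/16, 5/128, -7/256, 21/1024, -33/2048, 429/32768, -715/65536, …
Sum ⇒ L₀ = lclm(L_f,L_g) in ℚ(x)⟨Dx⟩.
Differentiate: ansatz ord ≤ ord L₀ ⇒ L.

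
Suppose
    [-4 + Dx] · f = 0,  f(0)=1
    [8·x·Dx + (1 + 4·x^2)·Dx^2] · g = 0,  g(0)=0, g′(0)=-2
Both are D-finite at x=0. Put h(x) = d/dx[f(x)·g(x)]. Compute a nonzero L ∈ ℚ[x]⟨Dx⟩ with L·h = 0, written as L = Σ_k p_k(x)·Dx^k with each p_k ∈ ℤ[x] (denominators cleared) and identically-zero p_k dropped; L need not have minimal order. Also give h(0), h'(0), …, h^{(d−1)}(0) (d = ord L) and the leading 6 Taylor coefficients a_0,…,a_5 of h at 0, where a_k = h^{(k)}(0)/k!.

f: a_k = 1, 4, 8, 32/3, 32/3, 128/15, …
g: a_k = 0, -2, 0, 8/3, 0, -32/5, …
h₀=f·g: eliminate ⇒ L₀, order ≤ 1·2.
h=h₀': d/dx-closure on L₀ ⇒ L.
L = (8 - 64·x + 224·x^2 - 256·x^3 + 256·x^4) + (-6 + 24·x - 88·x^2 + 96·x^3 - 128·x^4)·Dx + (1 - 2·x + 8·x^2 - 8·x^3 + 16·x^4)·Dx^2  (order 2).
h: a_k = -2, -16, -40, -128/3, -32, -256/3, …
ICs: h(0) = -2, h′(0) = -16.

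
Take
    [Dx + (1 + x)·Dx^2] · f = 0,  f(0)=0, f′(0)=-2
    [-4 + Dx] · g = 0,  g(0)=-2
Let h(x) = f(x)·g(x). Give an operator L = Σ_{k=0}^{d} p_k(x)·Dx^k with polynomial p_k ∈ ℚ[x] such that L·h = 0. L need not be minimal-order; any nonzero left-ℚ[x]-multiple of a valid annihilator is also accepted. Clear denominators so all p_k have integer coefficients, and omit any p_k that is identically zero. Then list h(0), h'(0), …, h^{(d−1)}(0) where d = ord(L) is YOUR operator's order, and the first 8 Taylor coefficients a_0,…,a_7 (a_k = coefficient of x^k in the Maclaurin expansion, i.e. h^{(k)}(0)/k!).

f: a_k = 0, -2, 1, -2/3, 1/2, -2/5, 1/3, -2/7, …
g: a_k = -2, -8, -16, -64/3, -64/3, -256/15, -512/45, -2048/315, …
L₀ := L_f ⊗_s L_g (sym. prod.), ord ≤ 2.
L = (12 + 16·x) + (-7 - 8·x)·Dx + (1 + x)·Dx^2  (order 2).
h: a_k = 0, 4, 14, 76/3, 31, 144/5, 194/9, 4268/315, …
ICs: h(0) = 0, h′(0) = 4.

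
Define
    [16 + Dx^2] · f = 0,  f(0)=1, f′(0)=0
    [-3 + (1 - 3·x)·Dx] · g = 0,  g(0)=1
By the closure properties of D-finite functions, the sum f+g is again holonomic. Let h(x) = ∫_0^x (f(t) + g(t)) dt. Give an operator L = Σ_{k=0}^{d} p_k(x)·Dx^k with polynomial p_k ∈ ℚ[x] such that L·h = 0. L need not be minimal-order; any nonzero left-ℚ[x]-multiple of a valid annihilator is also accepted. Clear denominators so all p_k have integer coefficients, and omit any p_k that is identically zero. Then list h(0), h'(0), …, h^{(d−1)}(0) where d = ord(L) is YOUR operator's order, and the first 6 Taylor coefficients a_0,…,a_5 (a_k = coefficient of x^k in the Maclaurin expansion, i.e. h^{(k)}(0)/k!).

f: a_k = 1, 0, -8, 0, 32/3, 0, …
g: a_k = 1, 3, 9, 27, 81, 243, …
Sum ⇒ L₀ = lclm(L_f,L_g) in ℚ(x)⟨Dx⟩.
h=∫h₀ ⇒ L = L₀·Dx.
L = (-1680 + 2304·x - 3456·x^2)·Dx + (272 - 1584·x + 3456·x^2 - 3456·x^3)·Dx^2 + (-105 + 144·x - 216·x^2)·Dx^3 + (17 - 99·x + 216·x^2 - 216·x^3)·Dx^4  (order 4).
h: a_k = 0, 2, 3/2, 1/3, 27/4, 55/3, …
ICs: h(0) = 0, h′(0) = 2, h′′(0) = 3, h′′′(0) = 2.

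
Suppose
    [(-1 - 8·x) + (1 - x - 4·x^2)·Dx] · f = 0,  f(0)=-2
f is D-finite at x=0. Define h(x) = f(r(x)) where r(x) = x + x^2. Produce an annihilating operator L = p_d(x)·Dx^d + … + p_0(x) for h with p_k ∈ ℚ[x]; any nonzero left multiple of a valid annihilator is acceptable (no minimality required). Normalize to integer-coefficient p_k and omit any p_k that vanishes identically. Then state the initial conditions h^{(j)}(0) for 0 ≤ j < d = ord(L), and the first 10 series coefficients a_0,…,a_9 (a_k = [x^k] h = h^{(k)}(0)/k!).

f: a_k = -2, -2, -10, -18, -58, -130, -362, -882, -2330, -5858, …
h₀=f(r): pull back L_f along r ⇒ L₀.
L = (1 + 10·x + 24·x^2 + 16·x^3) + (-1 + x + 5·x^2 + 8·x^3 + 4·x^4)·Dx  (order 1).
h: a_k = -2, -2, -12, -38, -122, -416, -1378, -4586, -15292, -50910, …
ICs: h(0) = -2.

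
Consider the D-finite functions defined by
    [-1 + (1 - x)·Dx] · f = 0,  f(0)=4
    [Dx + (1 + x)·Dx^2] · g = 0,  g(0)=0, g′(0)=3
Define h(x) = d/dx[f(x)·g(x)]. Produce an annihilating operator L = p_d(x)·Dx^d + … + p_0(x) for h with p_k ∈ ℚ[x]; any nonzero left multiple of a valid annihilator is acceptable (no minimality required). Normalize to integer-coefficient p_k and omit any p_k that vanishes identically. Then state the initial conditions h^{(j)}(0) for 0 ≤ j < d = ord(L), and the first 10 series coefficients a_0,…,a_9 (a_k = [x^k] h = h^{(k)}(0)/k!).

f: a_k = 4, 4, 4, 4, 4, 4, 4, 4, 4, 4, …
g: a_k = 0, 3, -3/2, 1, -3/4, 3/5, -1/2, 3/7, -3/8, 1/3, …
h₀=f·g: eliminate ⇒ L₀, order ≤ 1·2.
h=h₀': d/dx-closure on L₀ ⇒ L.
L = 4 + (1 + 5·x)·Dx + (-1 + x^2)·Dx^2  (order 2).
h: a_k = 12, 12, 30, 28, 47, 222/5, 319/5, 2132/35, 5637/70, 1627/21, …
ICs: h(0) = 12, h′(0) = 12.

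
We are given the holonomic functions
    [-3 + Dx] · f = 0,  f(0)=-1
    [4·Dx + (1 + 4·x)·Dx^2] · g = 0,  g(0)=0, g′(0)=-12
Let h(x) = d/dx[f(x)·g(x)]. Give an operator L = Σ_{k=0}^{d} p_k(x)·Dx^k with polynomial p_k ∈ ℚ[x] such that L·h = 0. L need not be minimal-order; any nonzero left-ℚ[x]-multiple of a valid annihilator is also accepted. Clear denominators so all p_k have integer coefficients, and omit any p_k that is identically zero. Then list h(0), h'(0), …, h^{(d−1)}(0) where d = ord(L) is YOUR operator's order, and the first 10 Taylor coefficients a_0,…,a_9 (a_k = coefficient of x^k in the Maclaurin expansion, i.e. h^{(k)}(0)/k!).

f: a_k = -1, -3, -9/2, -9/2, -27/8, -81/40, -81/80, -243/560, -729/4480, -243/4480, …
g: a_k = 0, -12, 24, -64, 192, -3072/5, 2048, -49152/7, 24576, -262144/3, …
Sym-product of L_f,L_g gives L₀ (≤ ord 2).
h=h₀': d/dx-closure on L₀ ⇒ L.
L = (51 - 72·x + 432·x^2) + (-14 - 288·x^2)·Dx + (-1 + 8·x + 48·x^2)·Dx^2  (order 2).
h: a_k = 12, 24, 138, -216, 2589/2, -5025, 414129/20, -419982/5, 76156791/224, -109808647/80, …
ICs: h(0) = 12, h′(0) = 24.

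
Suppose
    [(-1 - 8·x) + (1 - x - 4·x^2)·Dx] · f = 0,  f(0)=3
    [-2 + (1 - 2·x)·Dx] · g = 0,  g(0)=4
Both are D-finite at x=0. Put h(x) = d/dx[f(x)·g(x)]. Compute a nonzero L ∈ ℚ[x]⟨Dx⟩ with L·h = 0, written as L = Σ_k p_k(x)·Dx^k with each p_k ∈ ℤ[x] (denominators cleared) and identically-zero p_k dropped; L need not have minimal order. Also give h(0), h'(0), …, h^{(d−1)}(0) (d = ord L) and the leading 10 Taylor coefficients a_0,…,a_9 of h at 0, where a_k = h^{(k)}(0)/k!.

f: a_k = 3, 3, 15, 27, 87, 195, 543, 1323, 3495, 8787, …
g: a_k = 4, 8, 16, 32, 64, 128, 256, 512, 1024, 2048, …
Sym-product of L_f,L_g gives L₀ (≤ ord 1).
Differentiate: ansatz ord ≤ ord L₀ ⇒ L.
L = (22 - 12·x - 120·x^2 - 256·x^3 + 768·x^4) + (-3 + 5·x + 42·x^2 - 88·x^3 - 80·x^4 + 192·x^5)·Dx  (order 1).
h: a_k = 36, 264, 1116, 4368, 14820, 48600, 150444, 455712, 1341684, 3892200, …
ICs: h(0) = 36.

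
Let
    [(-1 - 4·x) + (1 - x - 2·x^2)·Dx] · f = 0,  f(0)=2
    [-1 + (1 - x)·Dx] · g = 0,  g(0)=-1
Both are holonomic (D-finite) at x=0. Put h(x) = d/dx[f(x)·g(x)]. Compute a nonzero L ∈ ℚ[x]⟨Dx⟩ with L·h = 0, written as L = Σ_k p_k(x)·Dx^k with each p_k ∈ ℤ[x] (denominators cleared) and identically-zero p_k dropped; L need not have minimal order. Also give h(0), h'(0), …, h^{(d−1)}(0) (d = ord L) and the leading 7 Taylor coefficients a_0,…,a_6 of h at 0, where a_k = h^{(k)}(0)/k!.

f: a_k = 2, 2, 6, 10, 22, 42, 86, …
g: a_k = -1, -1, -1, -1, -1, -1, -1, …
Sym-product of L_f,L_g gives L₀ (≤ ord 1).
Differentiate: ansatz ord ≤ ord L₀ ⇒ L.
L = (5 - 9·x^2 - 16·x^3 + 24·x^4) + (-1 + x + 6·x^2 - 7·x^3 - 5·x^4 + 6·x^5)·Dx  (order 1).
h: a_k = -4, -20, -60, -168, -420, -1020, -2380, …
ICs: h(0) = -4.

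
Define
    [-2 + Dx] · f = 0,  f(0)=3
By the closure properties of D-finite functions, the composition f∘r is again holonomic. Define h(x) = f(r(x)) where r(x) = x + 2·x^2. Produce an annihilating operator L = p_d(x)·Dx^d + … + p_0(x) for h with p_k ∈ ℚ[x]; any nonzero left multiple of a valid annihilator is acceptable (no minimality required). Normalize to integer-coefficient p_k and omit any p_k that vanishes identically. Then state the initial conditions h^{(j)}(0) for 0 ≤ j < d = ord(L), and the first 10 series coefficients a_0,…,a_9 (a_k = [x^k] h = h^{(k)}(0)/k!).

L = (-2 - 8·x) + Dx  (order 1).
h: a_k = 3, 6, 18, 28, 50, 324/5, 1324/15, 10424/105, 3958/35, 21428/189, …
ICs: h(0) = 3.

f: a_k = 3, 6, 6, 4, 2, 4/5, 4/15, 8/105, 2/105, 4/945, …
L₀ from L_f via x↦r, Dx↦r'^{-1}Dx.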